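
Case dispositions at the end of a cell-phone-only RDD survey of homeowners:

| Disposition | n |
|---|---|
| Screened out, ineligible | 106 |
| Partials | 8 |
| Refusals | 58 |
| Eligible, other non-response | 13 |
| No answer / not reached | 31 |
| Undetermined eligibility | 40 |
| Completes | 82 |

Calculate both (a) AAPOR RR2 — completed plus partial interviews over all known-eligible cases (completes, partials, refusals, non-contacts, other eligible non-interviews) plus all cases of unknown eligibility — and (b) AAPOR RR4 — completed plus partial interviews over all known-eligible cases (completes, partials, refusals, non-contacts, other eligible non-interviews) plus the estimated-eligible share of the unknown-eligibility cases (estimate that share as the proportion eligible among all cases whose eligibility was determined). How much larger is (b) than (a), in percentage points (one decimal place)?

2.5

Num → 82 + 8 = 90
Denom → 82 + 8 + 58 + 31 + 13 + 40 = 232
RR2 = 90 / 232 = 0.3879
Eligible (known) → 82 + 8 + 58 + 31 + 13 = 192
e = 192 / (192 + 106) = 192 / 298 = 0.6443
e × U → 0.6443 × 40 = 25.77
Denom → 192 + 25.77 = 217.77
RR4 = 90 / 217.77 = 0.4133
Difference = 41.33 − 38.79 = 2.54 percentage points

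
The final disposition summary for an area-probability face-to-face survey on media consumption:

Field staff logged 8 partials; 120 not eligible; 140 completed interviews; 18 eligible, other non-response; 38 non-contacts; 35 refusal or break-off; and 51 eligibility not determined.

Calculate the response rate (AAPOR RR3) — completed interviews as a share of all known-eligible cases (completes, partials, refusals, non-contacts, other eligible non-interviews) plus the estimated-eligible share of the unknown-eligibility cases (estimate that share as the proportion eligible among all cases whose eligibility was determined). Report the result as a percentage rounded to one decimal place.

Numerator → 140
Eligible (known) → 140 + 8 + 35 + 38 + 18 = 239
e = 239 / (239 + 120) = 239 / 359 = 0.6657
e × U → 0.6657 × 51 = 33.95
Denominator → 239 + 33.95 = 272.95
RR3 = 140 / 272.95 = 0.5129

51.3%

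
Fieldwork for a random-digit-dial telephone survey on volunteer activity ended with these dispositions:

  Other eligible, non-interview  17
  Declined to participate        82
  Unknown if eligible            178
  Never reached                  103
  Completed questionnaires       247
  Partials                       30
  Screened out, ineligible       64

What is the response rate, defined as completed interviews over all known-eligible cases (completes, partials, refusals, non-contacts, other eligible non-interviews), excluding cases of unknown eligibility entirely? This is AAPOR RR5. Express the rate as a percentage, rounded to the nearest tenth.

Top → 247
Denom → 247 + 30 + 82 + 103 + 17 = 479
RR5 = 247 / 479 = 0.5157

51.6%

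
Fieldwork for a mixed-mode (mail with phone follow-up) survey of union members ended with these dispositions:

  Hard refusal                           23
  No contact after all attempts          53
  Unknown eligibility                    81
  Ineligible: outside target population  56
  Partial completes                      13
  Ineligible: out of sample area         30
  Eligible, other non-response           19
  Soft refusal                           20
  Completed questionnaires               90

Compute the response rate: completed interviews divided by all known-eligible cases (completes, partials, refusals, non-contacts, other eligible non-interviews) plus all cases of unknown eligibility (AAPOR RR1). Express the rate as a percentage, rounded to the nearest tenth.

Refused = 23 + 20 = 43
Out of scope = 56 + 30 = 86
Num: 90
Base: 90 + 13 + 43 + 53 + 19 + 81 = 299
RR1 = 90 / 299 = 0.3010

30.1%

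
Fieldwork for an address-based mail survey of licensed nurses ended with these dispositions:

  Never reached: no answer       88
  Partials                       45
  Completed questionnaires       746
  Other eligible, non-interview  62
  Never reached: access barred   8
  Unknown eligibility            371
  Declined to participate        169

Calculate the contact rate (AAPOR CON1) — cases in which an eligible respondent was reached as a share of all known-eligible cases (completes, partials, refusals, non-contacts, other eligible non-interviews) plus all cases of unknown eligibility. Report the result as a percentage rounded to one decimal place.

68.6%

No contact after all attempts = 88 + 8 = 96
Numerator = 746 + 45 + 169 + 62 = 1022
Denom = 746 + 45 + 169 + 96 + 62 + 371 = 1489
CON1 = 1022 / 1489 = 0.6864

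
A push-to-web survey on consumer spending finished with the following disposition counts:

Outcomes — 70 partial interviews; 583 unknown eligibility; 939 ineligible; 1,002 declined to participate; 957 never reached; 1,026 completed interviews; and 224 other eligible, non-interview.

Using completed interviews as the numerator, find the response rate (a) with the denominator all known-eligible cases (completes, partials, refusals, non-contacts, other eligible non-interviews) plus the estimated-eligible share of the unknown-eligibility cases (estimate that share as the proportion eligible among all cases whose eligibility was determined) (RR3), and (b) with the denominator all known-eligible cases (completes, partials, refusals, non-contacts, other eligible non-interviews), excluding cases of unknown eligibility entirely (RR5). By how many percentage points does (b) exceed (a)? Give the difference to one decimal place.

Num = 1026
Known eligible = 1026 + 70 + 1002 + 957 + 224 = 3279
e = 3279 / (3279 + 939) = 3279 / 4218 = 0.7774
Eligible share of unknowns = 0.7774 × 583 = 453.22
Denom = 3279 + 453.22 = 3732.22
RR3 = 1026 / 3732.22 = 0.2749
Denom = 1026 + 70 + 1002 + 957 + 224 = 3279
RR5 = 1026 / 3279 = 0.3129
Difference = 31.29 − 27.49 = 3.80 percentage points

3.8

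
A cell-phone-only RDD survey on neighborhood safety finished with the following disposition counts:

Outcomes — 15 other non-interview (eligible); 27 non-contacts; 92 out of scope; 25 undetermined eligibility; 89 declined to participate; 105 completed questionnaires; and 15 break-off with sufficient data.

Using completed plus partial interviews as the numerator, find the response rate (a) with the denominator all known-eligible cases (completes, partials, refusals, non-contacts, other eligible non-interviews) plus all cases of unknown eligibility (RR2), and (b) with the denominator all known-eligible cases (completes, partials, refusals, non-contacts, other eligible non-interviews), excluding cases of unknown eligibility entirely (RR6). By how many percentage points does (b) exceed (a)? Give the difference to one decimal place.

4.3

Top → 105 + 15 = 120
Base → 105 + 15 + 89 + 27 + 15 + 25 = 276
RR2 = 120 / 276 = 0.4348
Base → 105 + 15 + 89 + 27 + 15 = 251
RR6 = 120 / 251 = 0.4781
Difference = 47.81 − 43.48 = 4.33 percentage points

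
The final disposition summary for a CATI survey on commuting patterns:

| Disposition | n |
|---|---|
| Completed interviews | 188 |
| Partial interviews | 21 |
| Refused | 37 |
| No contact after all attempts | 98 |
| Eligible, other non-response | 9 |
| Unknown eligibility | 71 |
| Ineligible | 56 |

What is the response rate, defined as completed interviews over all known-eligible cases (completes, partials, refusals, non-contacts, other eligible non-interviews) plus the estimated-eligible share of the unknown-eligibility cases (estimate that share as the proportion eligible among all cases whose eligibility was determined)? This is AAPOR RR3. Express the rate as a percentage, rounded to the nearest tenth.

Num: 188
Eligible (known): 188 + 21 + 37 + 98 + 9 = 353
e = 353 / (353 + 56) = 353 / 409 = 0.8631
e × U: 0.8631 × 71 = 61.28
Denom: 353 + 61.28 = 414.28
RR3 = 188 / 414.28 = 0.4538

45.4%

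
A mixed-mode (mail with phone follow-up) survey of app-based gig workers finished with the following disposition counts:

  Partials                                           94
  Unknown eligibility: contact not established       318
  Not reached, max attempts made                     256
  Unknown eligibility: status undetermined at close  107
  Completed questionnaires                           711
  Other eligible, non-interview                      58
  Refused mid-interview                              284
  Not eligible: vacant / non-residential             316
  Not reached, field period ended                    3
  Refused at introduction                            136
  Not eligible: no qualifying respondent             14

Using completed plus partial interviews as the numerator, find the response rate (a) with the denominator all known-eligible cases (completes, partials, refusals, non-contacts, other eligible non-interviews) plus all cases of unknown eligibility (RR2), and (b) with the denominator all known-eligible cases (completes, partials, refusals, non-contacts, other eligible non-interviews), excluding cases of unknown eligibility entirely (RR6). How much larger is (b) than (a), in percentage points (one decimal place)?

Refusals = 136 + 284 = 420
Never reached = 3 + 256 = 259
Undetermined eligibility = 318 + 107 = 425
Screened out, ineligible = 14 + 316 = 330
Numerator = 711 + 94 = 805
Denom = 711 + 94 + 420 + 259 + 58 + 425 = 1967
RR2 = 805 / 1967 = 0.4093
Denom = 711 + 94 + 420 + 259 + 58 = 1542
RR6 = 805 / 1542 = 0.5220
Difference = 52.20 − 40.93 = 11.27 percentage points

11.3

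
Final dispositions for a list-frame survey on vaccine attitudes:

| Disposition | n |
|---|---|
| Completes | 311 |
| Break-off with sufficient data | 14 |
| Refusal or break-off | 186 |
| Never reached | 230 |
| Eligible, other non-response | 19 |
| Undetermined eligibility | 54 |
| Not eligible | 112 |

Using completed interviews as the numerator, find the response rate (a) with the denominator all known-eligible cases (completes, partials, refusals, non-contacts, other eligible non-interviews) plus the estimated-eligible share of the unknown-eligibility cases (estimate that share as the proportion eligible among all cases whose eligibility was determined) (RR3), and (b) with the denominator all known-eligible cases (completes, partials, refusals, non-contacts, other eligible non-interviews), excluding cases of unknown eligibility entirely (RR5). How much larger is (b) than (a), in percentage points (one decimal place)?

2.4

Numerator = 311
Eligible (known) = 311 + 14 + 186 + 230 + 19 = 760
e = 760 / (760 + 112) = 760 / 872 = 0.8716
e × U = 0.8716 × 54 = 47.07
Denominator = 760 + 47.07 = 807.07
RR3 = 311 / 807.07 = 0.3853
Denominator = 311 + 14 + 186 + 230 + 19 = 760
RR5 = 311 / 760 = 0.4092
Difference = 40.92 − 38.53 = 2.39 percentage points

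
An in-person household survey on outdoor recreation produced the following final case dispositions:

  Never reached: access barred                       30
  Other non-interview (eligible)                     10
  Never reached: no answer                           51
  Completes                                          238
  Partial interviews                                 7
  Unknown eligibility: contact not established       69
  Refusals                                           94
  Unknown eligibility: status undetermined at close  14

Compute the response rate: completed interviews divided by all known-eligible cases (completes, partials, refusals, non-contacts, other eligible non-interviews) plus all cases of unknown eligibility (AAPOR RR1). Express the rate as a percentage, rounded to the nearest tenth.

Never reached = 51 + 30 = 81
Eligibility not determined = 69 + 14 = 83
Top: 238
Denominator: 238 + 7 + 94 + 81 + 10 + 83 = 513
RR1 = 238 / 513 = 0.4639

46.4%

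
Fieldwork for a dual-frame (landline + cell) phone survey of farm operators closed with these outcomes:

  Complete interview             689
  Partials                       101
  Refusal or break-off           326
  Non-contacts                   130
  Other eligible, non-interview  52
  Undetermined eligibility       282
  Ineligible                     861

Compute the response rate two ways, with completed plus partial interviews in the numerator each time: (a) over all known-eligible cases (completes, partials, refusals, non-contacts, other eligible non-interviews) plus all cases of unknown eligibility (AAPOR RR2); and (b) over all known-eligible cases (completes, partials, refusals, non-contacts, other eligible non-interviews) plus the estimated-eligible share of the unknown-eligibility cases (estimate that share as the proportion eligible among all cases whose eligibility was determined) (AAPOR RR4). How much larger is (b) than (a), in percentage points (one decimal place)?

Num → 689 + 101 = 790
Denominator → 689 + 101 + 326 + 130 + 52 + 282 = 1580
RR2 = 790 / 1580 = 0.5000
Eligible (known) → 689 + 101 + 326 + 130 + 52 = 1298
e = 1298 / (1298 + 861) = 1298 / 2159 = 0.6012
e × U → 0.6012 × 282 = 169.54
Denominator → 1298 + 169.54 = 1467.54
RR4 = 790 / 1467.54 = 0.5383
Difference = 53.83 − 50.00 = 3.83 percentage points

3.8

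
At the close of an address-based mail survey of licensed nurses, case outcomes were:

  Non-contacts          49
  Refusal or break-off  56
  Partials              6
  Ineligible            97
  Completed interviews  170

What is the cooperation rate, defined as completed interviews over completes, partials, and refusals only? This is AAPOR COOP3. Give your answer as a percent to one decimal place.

Numerator: 170
Denom: 170 + 6 + 56 = 232
COOP3 = 170 / 232 = 0.7328

73.3%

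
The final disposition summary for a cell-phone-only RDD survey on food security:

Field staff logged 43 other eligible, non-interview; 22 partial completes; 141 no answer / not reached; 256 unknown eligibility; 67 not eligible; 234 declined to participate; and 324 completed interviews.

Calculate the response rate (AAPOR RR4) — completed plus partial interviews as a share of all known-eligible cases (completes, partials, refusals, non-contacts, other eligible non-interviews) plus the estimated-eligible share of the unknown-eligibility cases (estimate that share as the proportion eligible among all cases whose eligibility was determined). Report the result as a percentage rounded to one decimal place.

34.6%

Num: 324 + 22 = 346
Determined eligible: 324 + 22 + 234 + 141 + 43 = 764
e = 764 / (764 + 67) = 764 / 831 = 0.9194
e × U: 0.9194 × 256 = 235.37
Denominator: 764 + 235.37 = 999.37
RR4 = 346 / 999.37 = 0.3462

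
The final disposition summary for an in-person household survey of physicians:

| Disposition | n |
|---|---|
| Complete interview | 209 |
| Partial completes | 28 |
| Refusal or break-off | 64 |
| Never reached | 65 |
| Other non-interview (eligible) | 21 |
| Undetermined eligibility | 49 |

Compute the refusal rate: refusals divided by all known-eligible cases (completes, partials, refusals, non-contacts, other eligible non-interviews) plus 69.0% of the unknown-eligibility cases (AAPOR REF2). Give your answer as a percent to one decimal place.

15.2%

Numerator: 64
Determined eligible: 209 + 28 + 64 + 65 + 21 = 387
Estimated eligible among unknowns: 0.6900 × 49 = 33.81
Base: 387 + 33.81 = 420.81
REF2 = 64 / 420.81 = 0.1521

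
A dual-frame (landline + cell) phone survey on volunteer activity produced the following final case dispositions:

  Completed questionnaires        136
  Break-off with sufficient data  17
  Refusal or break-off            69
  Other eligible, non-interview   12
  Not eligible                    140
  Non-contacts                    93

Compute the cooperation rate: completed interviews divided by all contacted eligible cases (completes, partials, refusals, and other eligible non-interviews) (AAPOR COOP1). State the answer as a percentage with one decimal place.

Num: 136
Base: 136 + 17 + 69 + 12 = 234
COOP1 = 136 / 234 = 0.5812

58.1%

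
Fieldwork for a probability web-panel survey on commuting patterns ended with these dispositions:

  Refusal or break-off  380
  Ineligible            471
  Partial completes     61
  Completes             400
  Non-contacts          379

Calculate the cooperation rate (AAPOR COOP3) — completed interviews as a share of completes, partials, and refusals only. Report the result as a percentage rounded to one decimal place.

47.6%

Top → 400
Denom → 400 + 61 + 380 = 841
COOP3 = 400 / 841 = 0.4756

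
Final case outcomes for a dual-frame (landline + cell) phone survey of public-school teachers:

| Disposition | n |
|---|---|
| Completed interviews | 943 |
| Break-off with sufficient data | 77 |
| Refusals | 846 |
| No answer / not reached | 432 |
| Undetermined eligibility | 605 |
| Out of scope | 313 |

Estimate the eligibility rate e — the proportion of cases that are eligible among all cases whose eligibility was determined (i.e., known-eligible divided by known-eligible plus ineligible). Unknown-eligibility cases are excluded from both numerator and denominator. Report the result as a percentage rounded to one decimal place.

Known eligible → 943 + 77 + 846 + 432 = 2298
e = 2298 / (2298 + 313) = 2298 / 2611 = 0.8801

88.0%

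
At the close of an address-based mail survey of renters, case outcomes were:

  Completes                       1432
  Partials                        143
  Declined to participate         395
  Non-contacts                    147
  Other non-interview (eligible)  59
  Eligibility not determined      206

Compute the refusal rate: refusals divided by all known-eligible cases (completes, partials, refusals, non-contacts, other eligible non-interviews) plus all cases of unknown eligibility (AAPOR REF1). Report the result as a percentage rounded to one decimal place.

16.6%

Numerator → 395
Denom → 1432 + 143 + 395 + 147 + 59 + 206 = 2382
REF1 = 395 / 2382 = 0.1658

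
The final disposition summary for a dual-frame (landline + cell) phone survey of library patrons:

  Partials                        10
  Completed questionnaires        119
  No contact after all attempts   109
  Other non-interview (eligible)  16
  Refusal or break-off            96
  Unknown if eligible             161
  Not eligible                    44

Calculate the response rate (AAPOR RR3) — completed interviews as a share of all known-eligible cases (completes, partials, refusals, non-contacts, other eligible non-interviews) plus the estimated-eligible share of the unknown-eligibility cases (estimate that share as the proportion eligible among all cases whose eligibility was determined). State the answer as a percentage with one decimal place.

24.1%

Numerator: 119
Eligible (known): 119 + 10 + 96 + 109 + 16 = 350
e = 350 / (350 + 44) = 350 / 394 = 0.8883
e × U: 0.8883 × 161 = 143.02
Base: 350 + 143.02 = 493.02
RR3 = 119 / 493.02 = 0.2414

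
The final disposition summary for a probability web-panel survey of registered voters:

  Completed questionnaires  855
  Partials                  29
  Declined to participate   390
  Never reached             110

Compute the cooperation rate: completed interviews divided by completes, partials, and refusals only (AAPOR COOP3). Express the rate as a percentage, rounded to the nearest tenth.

67.1%

Top: 855
Denominator: 855 + 29 + 390 = 1274
COOP3 = 855 / 1274 = 0.6711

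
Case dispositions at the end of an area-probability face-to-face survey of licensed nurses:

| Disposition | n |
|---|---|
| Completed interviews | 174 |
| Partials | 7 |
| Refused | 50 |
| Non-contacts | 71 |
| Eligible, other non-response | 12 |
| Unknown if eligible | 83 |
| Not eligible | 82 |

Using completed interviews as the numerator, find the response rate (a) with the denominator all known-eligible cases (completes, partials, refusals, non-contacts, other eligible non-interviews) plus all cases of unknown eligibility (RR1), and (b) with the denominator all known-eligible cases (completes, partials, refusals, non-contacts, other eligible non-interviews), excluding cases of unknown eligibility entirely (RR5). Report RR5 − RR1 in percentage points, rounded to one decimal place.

11.6

Num: 174
Denom: 174 + 7 + 50 + 71 + 12 + 83 = 397
RR1 = 174 / 397 = 0.4383
Denom: 174 + 7 + 50 + 71 + 12 = 314
RR5 = 174 / 314 = 0.5541
Difference = 55.41 − 43.83 = 11.58 percentage points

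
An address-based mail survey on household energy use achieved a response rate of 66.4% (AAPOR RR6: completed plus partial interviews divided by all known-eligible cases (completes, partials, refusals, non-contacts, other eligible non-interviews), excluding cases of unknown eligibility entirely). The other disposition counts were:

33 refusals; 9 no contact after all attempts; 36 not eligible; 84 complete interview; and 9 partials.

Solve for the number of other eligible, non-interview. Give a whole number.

Numerator → 84 + 9 = 93
RR6 = 93 / D = 0.664
D = 93 / 0.664 = 140.1
Rest of base = 135
other eligible, non-interview = 140.1 − 135 ≈ 5

5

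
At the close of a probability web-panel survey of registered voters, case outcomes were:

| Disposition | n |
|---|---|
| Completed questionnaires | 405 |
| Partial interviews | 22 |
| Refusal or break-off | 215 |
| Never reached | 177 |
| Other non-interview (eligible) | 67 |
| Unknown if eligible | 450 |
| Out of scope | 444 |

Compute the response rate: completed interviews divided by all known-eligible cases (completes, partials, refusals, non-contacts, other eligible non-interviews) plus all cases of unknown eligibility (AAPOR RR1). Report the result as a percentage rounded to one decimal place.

Numerator → 405
Denom → 405 + 22 + 215 + 177 + 67 + 450 = 1336
RR1 = 405 / 1336 = 0.3031

30.3%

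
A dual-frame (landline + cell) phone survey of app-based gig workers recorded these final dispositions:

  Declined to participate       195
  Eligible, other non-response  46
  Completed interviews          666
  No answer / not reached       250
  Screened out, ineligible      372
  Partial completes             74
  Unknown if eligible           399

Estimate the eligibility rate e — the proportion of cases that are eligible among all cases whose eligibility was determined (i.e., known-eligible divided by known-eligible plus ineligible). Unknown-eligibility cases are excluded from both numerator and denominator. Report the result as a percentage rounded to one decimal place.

76.8%

Known eligible = 666 + 74 + 195 + 250 + 46 = 1231
e = 1231 / (1231 + 372) = 1231 / 1603 = 0.7679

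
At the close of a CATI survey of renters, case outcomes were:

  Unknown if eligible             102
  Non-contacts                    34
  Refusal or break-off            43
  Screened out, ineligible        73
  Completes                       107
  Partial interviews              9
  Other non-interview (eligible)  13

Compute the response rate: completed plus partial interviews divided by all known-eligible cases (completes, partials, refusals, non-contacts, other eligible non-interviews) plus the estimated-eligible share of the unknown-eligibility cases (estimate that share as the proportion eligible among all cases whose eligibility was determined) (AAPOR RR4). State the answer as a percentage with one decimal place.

Numerator = 107 + 9 = 116
Known eligible = 107 + 9 + 43 + 34 + 13 = 206
e = 206 / (206 + 73) = 206 / 279 = 0.7384
e × U = 0.7384 × 102 = 75.32
Denominator = 206 + 75.32 = 281.32
RR4 = 116 / 281.32 = 0.4123

41.2%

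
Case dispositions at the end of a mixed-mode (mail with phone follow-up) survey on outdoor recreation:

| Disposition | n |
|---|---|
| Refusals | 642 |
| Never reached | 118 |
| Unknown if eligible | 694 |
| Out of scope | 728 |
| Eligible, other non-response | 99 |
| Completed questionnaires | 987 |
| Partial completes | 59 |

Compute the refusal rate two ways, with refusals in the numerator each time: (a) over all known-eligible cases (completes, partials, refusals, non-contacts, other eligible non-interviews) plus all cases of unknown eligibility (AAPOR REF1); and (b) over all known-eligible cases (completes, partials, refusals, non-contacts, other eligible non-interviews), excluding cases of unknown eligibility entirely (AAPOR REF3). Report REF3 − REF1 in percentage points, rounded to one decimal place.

9.0

Numerator → 642
Base → 987 + 59 + 642 + 118 + 99 + 694 = 2599
REF1 = 642 / 2599 = 0.2470
Base → 987 + 59 + 642 + 118 + 99 = 1905
REF3 = 642 / 1905 = 0.3370
Difference = 33.70 − 24.70 = 9.00 percentage points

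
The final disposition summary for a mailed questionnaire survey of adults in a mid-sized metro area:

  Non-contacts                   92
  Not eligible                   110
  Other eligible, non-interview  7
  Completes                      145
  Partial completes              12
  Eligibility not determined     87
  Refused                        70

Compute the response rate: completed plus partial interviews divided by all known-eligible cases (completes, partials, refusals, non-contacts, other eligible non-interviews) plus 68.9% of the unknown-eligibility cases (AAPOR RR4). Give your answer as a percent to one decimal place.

40.7%

Top = 145 + 12 = 157
Eligible (known) = 145 + 12 + 70 + 92 + 7 = 326
e × U = 0.6890 × 87 = 59.94
Denom = 326 + 59.94 = 385.94
RR4 = 157 / 385.94 = 0.4068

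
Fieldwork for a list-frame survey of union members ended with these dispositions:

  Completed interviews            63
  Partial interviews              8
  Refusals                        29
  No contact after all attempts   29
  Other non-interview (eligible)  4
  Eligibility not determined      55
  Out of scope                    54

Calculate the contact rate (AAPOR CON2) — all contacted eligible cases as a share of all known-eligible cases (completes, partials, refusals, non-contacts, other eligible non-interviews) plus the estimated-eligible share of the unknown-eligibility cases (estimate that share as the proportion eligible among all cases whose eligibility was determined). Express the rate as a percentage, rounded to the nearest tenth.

Num: 63 + 8 + 29 + 4 = 104
Known eligible: 63 + 8 + 29 + 29 + 4 = 133
e = 133 / (133 + 54) = 133 / 187 = 0.7112
Eligible share of unknowns: 0.7112 × 55 = 39.12
Denominator: 133 + 39.12 = 172.12
CON2 = 104 / 172.12 = 0.6042

60.4%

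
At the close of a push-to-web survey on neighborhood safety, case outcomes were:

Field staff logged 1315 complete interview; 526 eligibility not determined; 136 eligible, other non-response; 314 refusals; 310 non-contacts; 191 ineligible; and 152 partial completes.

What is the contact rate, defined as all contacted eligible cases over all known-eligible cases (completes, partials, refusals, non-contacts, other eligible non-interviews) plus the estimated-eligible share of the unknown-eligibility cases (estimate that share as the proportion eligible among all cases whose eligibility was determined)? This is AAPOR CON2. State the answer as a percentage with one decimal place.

Numerator → 1315 + 152 + 314 + 136 = 1917
Known eligible → 1315 + 152 + 314 + 310 + 136 = 2227
e = 2227 / (2227 + 191) = 2227 / 2418 = 0.9210
e × U → 0.9210 × 526 = 484.45
Denominator → 2227 + 484.45 = 2711.45
CON2 = 1917 / 2711.45 = 0.7070

70.7%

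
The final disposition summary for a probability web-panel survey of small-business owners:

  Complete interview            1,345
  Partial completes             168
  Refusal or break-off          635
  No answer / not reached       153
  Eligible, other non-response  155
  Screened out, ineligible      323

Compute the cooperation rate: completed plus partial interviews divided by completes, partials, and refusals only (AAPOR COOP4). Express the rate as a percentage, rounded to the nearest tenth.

Top → 1345 + 168 = 1513
Denom → 1345 + 168 + 635 = 2148
COOP4 = 1513 / 2148 = 0.7044

70.4%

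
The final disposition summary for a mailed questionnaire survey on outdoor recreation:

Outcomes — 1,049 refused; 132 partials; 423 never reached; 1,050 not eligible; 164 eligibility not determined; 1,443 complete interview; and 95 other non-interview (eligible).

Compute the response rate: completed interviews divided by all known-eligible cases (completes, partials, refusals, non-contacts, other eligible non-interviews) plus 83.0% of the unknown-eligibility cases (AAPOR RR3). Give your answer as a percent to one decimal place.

44.0%

Numerator = 1443
Determined eligible = 1443 + 132 + 1049 + 423 + 95 = 3142
e × U = 0.8300 × 164 = 136.12
Denom = 3142 + 136.12 = 3278.12
RR3 = 1443 / 3278.12 = 0.4402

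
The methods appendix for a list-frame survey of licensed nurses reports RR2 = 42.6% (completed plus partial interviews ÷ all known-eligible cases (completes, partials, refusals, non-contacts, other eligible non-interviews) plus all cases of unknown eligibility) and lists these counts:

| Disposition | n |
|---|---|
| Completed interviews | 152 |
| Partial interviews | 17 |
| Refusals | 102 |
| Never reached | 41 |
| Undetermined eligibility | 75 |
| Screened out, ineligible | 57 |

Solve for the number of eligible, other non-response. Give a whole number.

10

Top: 152 + 17 = 169
RR2 = 169 / D = 0.426
D = 169 / 0.426 = 396.7
Remaining denominator categories sum to 387
eligible, other non-response = 396.7 − 387 ≈ 10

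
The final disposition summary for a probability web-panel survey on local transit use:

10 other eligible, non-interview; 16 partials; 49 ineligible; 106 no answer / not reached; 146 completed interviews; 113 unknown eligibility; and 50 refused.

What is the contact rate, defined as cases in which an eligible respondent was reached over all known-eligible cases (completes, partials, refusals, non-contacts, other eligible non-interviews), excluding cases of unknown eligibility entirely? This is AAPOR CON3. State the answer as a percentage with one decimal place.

Numerator: 146 + 16 + 50 + 10 = 222
Denom: 146 + 16 + 50 + 106 + 10 = 328
CON3 = 222 / 328 = 0.6768

67.7%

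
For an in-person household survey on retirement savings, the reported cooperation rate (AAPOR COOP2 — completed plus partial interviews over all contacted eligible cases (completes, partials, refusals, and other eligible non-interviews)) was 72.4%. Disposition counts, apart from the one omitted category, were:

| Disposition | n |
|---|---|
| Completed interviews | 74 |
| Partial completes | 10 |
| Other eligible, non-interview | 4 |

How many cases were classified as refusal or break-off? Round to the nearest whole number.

28

Top → 74 + 10 = 84
COOP2 = 84 / D = 0.724
D = 84 / 0.724 = 116.0
Rest of base = 88
refusal or break-off = 116.0 − 88 ≈ 28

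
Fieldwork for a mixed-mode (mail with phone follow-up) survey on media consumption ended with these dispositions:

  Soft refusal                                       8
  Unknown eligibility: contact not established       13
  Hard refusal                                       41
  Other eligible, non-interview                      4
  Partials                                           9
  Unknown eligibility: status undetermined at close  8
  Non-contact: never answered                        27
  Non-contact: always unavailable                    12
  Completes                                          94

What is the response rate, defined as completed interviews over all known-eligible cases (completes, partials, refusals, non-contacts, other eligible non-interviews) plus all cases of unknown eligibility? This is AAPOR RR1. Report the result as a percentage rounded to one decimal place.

43.5%

Refusals = 41 + 8 = 49
No answer / not reached = 27 + 12 = 39
Unknown if eligible = 13 + 8 = 21
Num: 94
Denom: 94 + 9 + 49 + 39 + 4 + 21 = 216
RR1 = 94 / 216 = 0.4352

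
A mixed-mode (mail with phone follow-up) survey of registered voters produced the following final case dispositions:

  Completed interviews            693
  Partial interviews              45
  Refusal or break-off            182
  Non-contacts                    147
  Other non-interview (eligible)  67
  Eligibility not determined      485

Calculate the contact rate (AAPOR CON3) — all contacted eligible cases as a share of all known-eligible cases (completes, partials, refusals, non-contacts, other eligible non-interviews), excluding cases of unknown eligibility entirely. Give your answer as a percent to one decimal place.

Numerator = 693 + 45 + 182 + 67 = 987
Denom = 693 + 45 + 182 + 147 + 67 = 1134
CON3 = 987 / 1134 = 0.8704

87.0%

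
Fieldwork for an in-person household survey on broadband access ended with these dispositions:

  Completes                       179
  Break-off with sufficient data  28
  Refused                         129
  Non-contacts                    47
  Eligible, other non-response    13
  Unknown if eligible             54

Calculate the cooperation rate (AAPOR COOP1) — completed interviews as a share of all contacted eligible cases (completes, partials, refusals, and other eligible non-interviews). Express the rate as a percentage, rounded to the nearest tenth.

51.3%

Num: 179
Base: 179 + 28 + 129 + 13 = 349
COOP1 = 179 / 349 = 0.5129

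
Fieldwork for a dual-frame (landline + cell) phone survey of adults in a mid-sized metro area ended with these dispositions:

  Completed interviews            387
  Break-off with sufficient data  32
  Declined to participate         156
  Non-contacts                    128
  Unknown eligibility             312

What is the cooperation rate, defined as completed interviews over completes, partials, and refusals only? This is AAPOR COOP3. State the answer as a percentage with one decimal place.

67.3%

Num: 387
Denom: 387 + 32 + 156 = 575
COOP3 = 387 / 575 = 0.6730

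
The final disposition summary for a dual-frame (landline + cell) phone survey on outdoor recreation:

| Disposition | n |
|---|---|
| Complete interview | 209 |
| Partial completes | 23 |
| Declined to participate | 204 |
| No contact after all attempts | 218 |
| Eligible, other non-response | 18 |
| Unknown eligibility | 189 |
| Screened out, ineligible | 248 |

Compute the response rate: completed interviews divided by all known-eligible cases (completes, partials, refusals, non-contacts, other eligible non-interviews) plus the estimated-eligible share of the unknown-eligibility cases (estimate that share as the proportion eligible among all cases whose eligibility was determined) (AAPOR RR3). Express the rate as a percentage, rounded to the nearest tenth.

25.8%

Top → 209
Determined eligible → 209 + 23 + 204 + 218 + 18 = 672
e = 672 / (672 + 248) = 672 / 920 = 0.7304
e × U → 0.7304 × 189 = 138.05
Denominator → 672 + 138.05 = 810.05
RR3 = 209 / 810.05 = 0.2580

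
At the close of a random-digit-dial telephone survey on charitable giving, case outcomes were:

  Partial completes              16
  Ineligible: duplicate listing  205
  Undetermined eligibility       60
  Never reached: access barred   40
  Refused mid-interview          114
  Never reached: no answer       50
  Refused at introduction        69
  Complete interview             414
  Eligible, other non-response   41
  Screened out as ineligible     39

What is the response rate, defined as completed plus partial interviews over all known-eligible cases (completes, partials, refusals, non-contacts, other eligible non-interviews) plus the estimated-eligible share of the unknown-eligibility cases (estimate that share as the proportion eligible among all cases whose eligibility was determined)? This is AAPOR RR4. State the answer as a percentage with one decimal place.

54.5%

Declined to participate = 69 + 114 = 183
Never reached = 50 + 40 = 90
Not eligible = 39 + 205 = 244
Numerator: 414 + 16 = 430
Known eligible: 414 + 16 + 183 + 90 + 41 = 744
e = 744 / (744 + 244) = 744 / 988 = 0.7530
e × U: 0.7530 × 60 = 45.18
Base: 744 + 45.18 = 789.18
RR4 = 430 / 789.18 = 0.5449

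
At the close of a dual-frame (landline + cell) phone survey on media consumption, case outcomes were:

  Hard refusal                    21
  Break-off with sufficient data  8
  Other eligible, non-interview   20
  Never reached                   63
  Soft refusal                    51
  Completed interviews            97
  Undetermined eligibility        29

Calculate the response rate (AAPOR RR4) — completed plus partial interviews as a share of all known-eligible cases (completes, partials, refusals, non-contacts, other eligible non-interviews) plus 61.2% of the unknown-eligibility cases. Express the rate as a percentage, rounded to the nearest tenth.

Refusal or break-off = 21 + 51 = 72
Num → 97 + 8 = 105
Known eligible → 97 + 8 + 72 + 63 + 20 = 260
Estimated eligible among unknowns → 0.6120 × 29 = 17.75
Base → 260 + 17.75 = 277.75
RR4 = 105 / 277.75 = 0.3780

37.8%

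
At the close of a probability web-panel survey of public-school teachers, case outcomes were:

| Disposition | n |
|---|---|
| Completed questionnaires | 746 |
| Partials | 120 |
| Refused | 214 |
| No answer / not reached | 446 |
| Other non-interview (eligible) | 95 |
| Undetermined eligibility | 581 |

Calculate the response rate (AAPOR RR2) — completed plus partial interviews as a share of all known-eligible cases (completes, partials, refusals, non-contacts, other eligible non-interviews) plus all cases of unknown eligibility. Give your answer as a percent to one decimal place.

39.3%

Numerator = 746 + 120 = 866
Denominator = 746 + 120 + 214 + 446 + 95 + 581 = 2202
RR2 = 866 / 2202 = 0.3933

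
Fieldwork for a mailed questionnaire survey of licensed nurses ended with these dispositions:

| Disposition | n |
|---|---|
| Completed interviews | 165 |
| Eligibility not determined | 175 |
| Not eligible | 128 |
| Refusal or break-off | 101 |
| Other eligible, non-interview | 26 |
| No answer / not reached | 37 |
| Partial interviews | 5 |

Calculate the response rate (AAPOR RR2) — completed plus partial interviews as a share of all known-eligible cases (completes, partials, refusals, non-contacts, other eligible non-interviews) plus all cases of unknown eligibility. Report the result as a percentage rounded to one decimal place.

33.4%

Num = 165 + 5 = 170
Denominator = 165 + 5 + 101 + 37 + 26 + 175 = 509
RR2 = 170 / 509 = 0.3340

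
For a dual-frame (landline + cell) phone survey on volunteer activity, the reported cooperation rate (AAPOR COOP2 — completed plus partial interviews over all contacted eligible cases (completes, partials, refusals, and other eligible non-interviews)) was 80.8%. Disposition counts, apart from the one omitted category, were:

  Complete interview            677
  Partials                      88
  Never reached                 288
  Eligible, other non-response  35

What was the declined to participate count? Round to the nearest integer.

Top = 677 + 88 = 765
COOP2 = 765 / D = 0.808
D = 765 / 0.808 = 946.8
Rest of base = 800
declined to participate = 946.8 − 800 ≈ 147

147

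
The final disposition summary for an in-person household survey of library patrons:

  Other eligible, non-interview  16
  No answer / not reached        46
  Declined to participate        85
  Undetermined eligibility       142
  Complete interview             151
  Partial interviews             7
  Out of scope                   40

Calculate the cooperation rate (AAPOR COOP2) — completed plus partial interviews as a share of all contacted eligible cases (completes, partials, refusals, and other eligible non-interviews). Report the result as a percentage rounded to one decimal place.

61.0%

Top = 151 + 7 = 158
Denom = 151 + 7 + 85 + 16 = 259
COOP2 = 158 / 259 = 0.6100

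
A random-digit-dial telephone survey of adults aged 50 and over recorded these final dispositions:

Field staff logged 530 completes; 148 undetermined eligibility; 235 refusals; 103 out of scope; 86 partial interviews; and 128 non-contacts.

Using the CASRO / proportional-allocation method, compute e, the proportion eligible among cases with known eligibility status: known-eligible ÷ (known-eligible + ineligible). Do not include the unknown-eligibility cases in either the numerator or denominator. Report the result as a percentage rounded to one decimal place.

90.5%

Known eligible: 530 + 86 + 235 + 128 = 979
e = 979 / (979 + 103) = 979 / 1082 = 0.9048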